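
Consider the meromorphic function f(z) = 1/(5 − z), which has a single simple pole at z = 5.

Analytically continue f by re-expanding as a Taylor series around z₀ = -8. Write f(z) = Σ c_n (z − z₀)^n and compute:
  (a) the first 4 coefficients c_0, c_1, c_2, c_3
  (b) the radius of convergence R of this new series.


Let w = z − z₀, so z = z₀ + w.
Then 5 − z = 5 − (z₀ + w) = (5 − z₀) − w = 13 − w.
f(z) = 1/(13 − w) = (1/(13)) · 1/(1 − w/(13)) = Σ_{n≥0} w^n / (13)^(n+1).
So c_n = 1/(13)^(n+1):
  c_0 = 1/(13)^1 = 1/13.
  c_1 = 1/(13)^2 = 1/169.
  c_2 = 1/(13)^3 = 1/2197.
  c_3 = 1/(13)^4 = 1/28561.
The series is valid for |w/d| < 1, i.e. |z − z₀| < |d|.
Radius of convergence: R = |5 − z₀| = |13| = 13 (distance from z₀ to the singularity z = 5).

c_0 = 1/13, c_1 = 1/169, c_2 = 1/2197, c_3 = 1/28561; R = 13.


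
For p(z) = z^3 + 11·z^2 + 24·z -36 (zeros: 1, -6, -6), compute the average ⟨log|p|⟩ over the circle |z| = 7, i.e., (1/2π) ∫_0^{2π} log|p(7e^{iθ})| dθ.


Zeros: -6, -6, 1; r = 7.
Inside |z| < r: -6, -6, 1. Outside (|z| ≥ r): ∅.
p(0) = -36, so log|p(0)| = log(36) = 3.5835.
Apply Jensen: I(r) = log|p(0)| + Σ_k log(r/|z_k|), summed over zeros inside |z| < r.
  log(r/|z_k|) for z_k = 1: log(7/1) = 1.9459
  log(r/|z_k|) for z_k = -6: log(7/6) = 0.1542
  log(r/|z_k|) for z_k = -6: log(7/6) = 0.1542
Sum over inside zeros: 2.2542.
I(r) = log|p(0)| + (inside sum) = 3.5835 + 2.2542 = 5.8377.
Closed form (all zeros inside, monic): I(r) = n·log(r) = 3·log(7) = 5.8377. ✓

I(r) ≈ 5.8377.


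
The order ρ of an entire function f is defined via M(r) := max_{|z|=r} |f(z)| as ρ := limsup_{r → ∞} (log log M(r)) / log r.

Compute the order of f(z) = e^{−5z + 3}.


|e^{−5z + 3}| = e^{Re(-5·z) + 3} ≤ e^{5|z|^1 + 3} = e^{5r^1 + 3} on |z| = r, so ρ ≤ 1. Choosing z on |z|=r so that -5·z is real positive (always possible by picking arg z appropriately) gives |f(z)| = e^{5r^1 + 3}, matching the bound. The additive constant 3 does not affect log log M(r) ~ 1·log r. Hence ρ = 1.
Therefore ρ = 1.

Order ρ = 1.


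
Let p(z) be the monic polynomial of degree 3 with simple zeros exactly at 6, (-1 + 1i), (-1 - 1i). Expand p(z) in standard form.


The polynomial is p(z) = ∏_{α ∈ S} (z − α), where S = {6, (-1 + 1i), (-1 - 1i)}.
Expanding the product yields: p(z) = z^3 -4·z^2 -10·z -12.
Note conjugate pairs combine to real quadratics: (z − (-1+1i))(z − (-1−1i)) = z² + 2z + 2.
The resulting polynomial has degree 3 and real coefficients as required.

p(z) = z^3 -4·z^2 -10·z -12.


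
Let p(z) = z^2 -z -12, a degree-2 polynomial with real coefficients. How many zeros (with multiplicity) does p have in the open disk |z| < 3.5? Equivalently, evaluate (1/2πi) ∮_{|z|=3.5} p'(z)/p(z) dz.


The zeros of p are: 4, -3.
Their magnitudes are: 4, 3.
Zeros with |z| < R = 3.5: -3.
Count = 1.
By the argument principle, (1/2πi) ∮_{|z|=R} p'(z)/p(z) dz equals exactly this count.

Number of zeros inside |z| < 3.5: 1.


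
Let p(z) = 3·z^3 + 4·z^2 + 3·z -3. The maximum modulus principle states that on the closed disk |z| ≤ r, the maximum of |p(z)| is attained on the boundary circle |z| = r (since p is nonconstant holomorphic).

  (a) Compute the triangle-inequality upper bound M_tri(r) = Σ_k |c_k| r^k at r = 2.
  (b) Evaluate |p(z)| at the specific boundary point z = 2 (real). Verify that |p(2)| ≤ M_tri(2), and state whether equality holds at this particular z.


Coefficients: c_0 = -3, c_1 = 3, c_2 = 4, c_3 = 3. Radius r = 2.
Part (a). Triangle bound: M_tri(r) = Σ_k |c_k| r^k
  = |-3|·2^0 + |3|·2^1 + |4|·2^2 + |3|·2^3
  = 3 + 6 + 16 + 24 = 49.
This bounds M(r) := max_{|z|=r} |p(z)| from above; equality holds iff all terms c_k z^k can be made to align in phase at a single z on |z|=r.
Part (b). At z = 2 (real, on the circle |z| = r):
  p(2) = (-3)·2^0 + (3)·2^1 + (4)·2^2 + (3)·2^3 = 43.
  |p(2)| = 43.
Check: |p(2)| = 43 ≤ 49 = M_tri(2). ✓ Equality does not hold at z = 2 (the coefficients have mixed signs, so the terms do not all align in phase there).

M_tri(2) = 49; |p(2)| = 43; equality at z=2: no.


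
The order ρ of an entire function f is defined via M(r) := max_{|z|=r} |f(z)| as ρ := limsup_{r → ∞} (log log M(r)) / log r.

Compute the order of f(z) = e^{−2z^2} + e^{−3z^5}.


Each summand is entire of order 2 and 5 respectively (as in the single-exponential case). The order of a sum is at most the max of the orders, so ρ ≤ 5. For the lower bound: on |z|=r choose arg z so that -3z^5 is real positive; then |e^{-3z^5}| = e^{3r^5} while |e^{-2z^2}| ≤ e^{2r^2} = o(e^{3r^5}). So |f| ≥ e^{3r^5}(1 − o(1)) and ρ ≥ 5. Hence ρ = max(2, 5) = 5.
Therefore ρ = 5.

Order ρ = 5.


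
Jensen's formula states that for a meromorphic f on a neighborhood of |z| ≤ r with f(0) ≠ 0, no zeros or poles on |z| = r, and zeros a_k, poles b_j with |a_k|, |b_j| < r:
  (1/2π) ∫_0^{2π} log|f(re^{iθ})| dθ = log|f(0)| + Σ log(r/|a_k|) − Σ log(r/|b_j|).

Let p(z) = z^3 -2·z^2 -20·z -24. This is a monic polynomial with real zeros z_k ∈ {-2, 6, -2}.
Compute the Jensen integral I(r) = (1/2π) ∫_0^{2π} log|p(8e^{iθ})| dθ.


Zeros: -2, -2, 6; r = 8.
Inside |z| < r: -2, -2, 6. Outside (|z| ≥ r): ∅.
p(0) = -24, so log|p(0)| = log(24) = 3.1781.
Apply Jensen: I(r) = log|p(0)| + Σ_k log(r/|z_k|), summed over zeros inside |z| < r.
  log(r/|z_k|) for z_k = -2: log(8/2) = 1.3863
  log(r/|z_k|) for z_k = 6: log(8/6) = 0.2877
  log(r/|z_k|) for z_k = -2: log(8/2) = 1.3863
Sum over inside zeros: 3.0603.
I(r) = log|p(0)| + (inside sum) = 3.1781 + 3.0603 = 6.2383.
Closed form (all zeros inside, monic): I(r) = n·log(r) = 3·log(8) = 6.2383. ✓

I(r) ≈ 6.2383.


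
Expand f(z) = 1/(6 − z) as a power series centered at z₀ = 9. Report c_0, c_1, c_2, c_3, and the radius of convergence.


Let w = z − z₀, so z = z₀ + w.
Then 6 − z = 6 − (z₀ + w) = (6 − z₀) − w = -3 − w.
f(z) = 1/(-3 − w) = (1/(-3)) · 1/(1 − w/(-3)) = Σ_{n≥0} w^n / (-3)^(n+1).
So c_n = 1/(-3)^(n+1):
  c_0 = 1/(-3)^1 = -1/3.
  c_1 = 1/(-3)^2 = 1/9.
  c_2 = 1/(-3)^3 = -1/27.
  c_3 = 1/(-3)^4 = 1/81.
The series is valid for |w/d| < 1, i.e. |z − z₀| < |d|.
Radius of convergence: R = |6 − z₀| = |-3| = 3 (distance from z₀ to the singularity z = 6).

c_0 = -1/3, c_1 = 1/9, c_2 = -1/27, c_3 = 1/81; R = 3.


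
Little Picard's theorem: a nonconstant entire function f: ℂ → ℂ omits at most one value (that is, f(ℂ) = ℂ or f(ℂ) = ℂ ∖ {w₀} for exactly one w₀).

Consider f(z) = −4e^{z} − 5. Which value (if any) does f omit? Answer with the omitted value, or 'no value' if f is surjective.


Little Picard bounds the complement of f(ℂ) to at most one point.
e^{z} is never zero on ℂ, so -4·e^{z} takes every value in ℂ ∖ {0}. Adding -5 shifts the range to ℂ ∖ {-5}. Thus f omits exactly the value -5.

Omitted value: -5.


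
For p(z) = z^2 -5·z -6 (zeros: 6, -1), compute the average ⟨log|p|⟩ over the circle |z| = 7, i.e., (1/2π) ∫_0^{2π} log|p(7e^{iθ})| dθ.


Zeros: -1, 6; r = 7.
Inside |z| < r: -1, 6. Outside (|z| ≥ r): ∅.
p(0) = -6, so log|p(0)| = log(6) = 1.7918.
Apply Jensen: I(r) = log|p(0)| + Σ_k log(r/|z_k|), summed over zeros inside |z| < r.
  log(r/|z_k|) for z_k = 6: log(7/6) = 0.1542
  log(r/|z_k|) for z_k = -1: log(7/1) = 1.9459
Sum over inside zeros: 2.1001.
I(r) = log|p(0)| + (inside sum) = 1.7918 + 2.1001 = 3.8918.
Closed form (all zeros inside, monic): I(r) = n·log(r) = 2·log(7) = 3.8918. ✓

I(r) ≈ 3.8918.


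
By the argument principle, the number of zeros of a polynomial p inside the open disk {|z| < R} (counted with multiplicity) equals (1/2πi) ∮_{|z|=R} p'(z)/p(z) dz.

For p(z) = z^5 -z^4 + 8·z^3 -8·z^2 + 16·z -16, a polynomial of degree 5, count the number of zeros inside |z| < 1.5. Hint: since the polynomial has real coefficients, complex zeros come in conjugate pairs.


The zeros of p are: 1, (0 + 2i), (0 - 2i), (0 + 2i), (0 - 2i).
Their magnitudes are: 1, 2, 2, 2, 2.
Zeros with |z| < R = 1.5: 1.
Count = 1.
By the argument principle, (1/2πi) ∮_{|z|=R} p'(z)/p(z) dz equals exactly this count.

Number of zeros inside |z| < 1.5: 1.


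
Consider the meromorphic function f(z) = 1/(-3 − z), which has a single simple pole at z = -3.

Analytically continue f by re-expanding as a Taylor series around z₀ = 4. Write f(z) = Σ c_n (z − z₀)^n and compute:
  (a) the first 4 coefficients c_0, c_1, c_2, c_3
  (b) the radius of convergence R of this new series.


Let w = z − z₀, so z = z₀ + w.
Then -3 − z = -3 − (z₀ + w) = (-3 − z₀) − w = -7 − w.
f(z) = 1/(-7 − w) = (1/(-7)) · 1/(1 − w/(-7)) = Σ_{n≥0} w^n / (-7)^(n+1).
So c_n = 1/(-7)^(n+1):
  c_0 = 1/(-7)^1 = -1/7.
  c_1 = 1/(-7)^2 = 1/49.
  c_2 = 1/(-7)^3 = -1/343.
  c_3 = 1/(-7)^4 = 1/2401.
The series is valid for |w/d| < 1, i.e. |z − z₀| < |d|.
Radius of convergence: R = |-3 − z₀| = |-7| = 7 (distance from z₀ to the singularity z = -3).

c_0 = -1/7, c_1 = 1/49, c_2 = -1/343, c_3 = 1/2401; R = 7.


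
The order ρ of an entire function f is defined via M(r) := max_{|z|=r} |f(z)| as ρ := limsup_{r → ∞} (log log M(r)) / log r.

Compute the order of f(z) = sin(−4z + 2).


sin(w) is a linear combination of e^{iw} and e^{−iw} (or e^w, e^{−w} in the hyperbolic case), so |sin(w)| ≤ e^{|w|}. With w = −4z + 2, |w| ≤ 4|z| + 2 = 4r + 2 on |z| = r, giving M(r) ≤ e^{4r + 2}, so ρ ≤ 1. On a suitable ray (z = it for sin/cos; z = t for sinh/cosh, t real → ∞), |sin(−4z + 2)| grows like e^{4|t|}/2, so ρ ≥ 1. Hence ρ = 1.
Therefore ρ = 1.

Order ρ = 1.


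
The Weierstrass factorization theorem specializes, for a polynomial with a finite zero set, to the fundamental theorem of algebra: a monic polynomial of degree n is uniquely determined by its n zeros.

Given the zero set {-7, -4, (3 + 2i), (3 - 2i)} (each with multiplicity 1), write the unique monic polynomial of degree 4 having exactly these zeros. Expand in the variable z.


The polynomial is p(z) = ∏_{α ∈ S} (z − α), where S = {-7, -4, (3 + 2i), (3 - 2i)}.
Expanding the product yields: p(z) = z^4 + 5·z^3 -25·z^2 -25·z + 364.
Note conjugate pairs combine to real quadratics: (z − (3+2i))(z − (3−2i)) = z² − 6z + 13.
The resulting polynomial has degree 4 and real coefficients as required.

p(z) = z^4 + 5·z^3 -25·z^2 -25·z + 364.


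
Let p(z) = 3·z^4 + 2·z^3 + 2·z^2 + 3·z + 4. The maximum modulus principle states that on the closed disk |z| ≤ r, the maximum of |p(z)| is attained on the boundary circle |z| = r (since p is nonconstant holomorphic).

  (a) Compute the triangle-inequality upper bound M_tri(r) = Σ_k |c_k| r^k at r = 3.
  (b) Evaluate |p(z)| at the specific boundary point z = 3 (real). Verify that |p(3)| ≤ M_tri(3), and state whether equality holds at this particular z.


Coefficients: c_0 = 4, c_1 = 3, c_2 = 2, c_3 = 2, c_4 = 3. Radius r = 3.
Part (a). Triangle bound: M_tri(r) = Σ_k |c_k| r^k
  = |4|·3^0 + |3|·3^1 + |2|·3^2 + |2|·3^3 + |3|·3^4
  = 4 + 9 + 18 + 54 + 243 = 328.
This bounds M(r) := max_{|z|=r} |p(z)| from above; equality holds iff all terms c_k z^k can be made to align in phase at a single z on |z|=r.
Part (b). At z = 3 (real, on the circle |z| = r):
  p(3) = (4)·3^0 + (3)·3^1 + (2)·3^2 + (2)·3^3 + (3)·3^4 = 328.
  |p(3)| = 328.
Since all nonzero coefficients share the same sign, |p(3)| = 328 = M_tri(3); the triangle bound is attained at z = 3, so in fact M(r) = 328.

M_tri(3) = 328; |p(3)| = 328; equality at z=3: yes.


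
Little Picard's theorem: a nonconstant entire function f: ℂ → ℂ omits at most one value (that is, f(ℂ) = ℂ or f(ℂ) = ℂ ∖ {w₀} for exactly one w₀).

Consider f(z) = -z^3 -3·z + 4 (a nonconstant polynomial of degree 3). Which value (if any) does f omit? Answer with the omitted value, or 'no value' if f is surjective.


Little Picard bounds the complement of f(ℂ) to at most one point.
For every w ∈ ℂ, the equation p(z) − w = 0 is a nonconstant polynomial in z and hence has at least one root by the fundamental theorem of algebra. So p is surjective onto ℂ, omitting no value.

Omitted value: no value.


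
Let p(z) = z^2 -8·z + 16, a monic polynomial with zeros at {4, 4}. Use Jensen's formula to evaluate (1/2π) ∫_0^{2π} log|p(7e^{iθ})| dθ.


Zeros: 4, 4; r = 7.
Inside |z| < r: 4, 4. Outside (|z| ≥ r): ∅.
p(0) = 16, so log|p(0)| = log(16) = 2.7726.
Apply Jensen: I(r) = log|p(0)| + Σ_k log(r/|z_k|), summed over zeros inside |z| < r.
  log(r/|z_k|) for z_k = 4: log(7/4) = 0.5596
  log(r/|z_k|) for z_k = 4: log(7/4) = 0.5596
Sum over inside zeros: 1.1192.
I(r) = log|p(0)| + (inside sum) = 2.7726 + 1.1192 = 3.8918.
Closed form (all zeros inside, monic): I(r) = n·log(r) = 2·log(7) = 3.8918. ✓

I(r) ≈ 3.8918.


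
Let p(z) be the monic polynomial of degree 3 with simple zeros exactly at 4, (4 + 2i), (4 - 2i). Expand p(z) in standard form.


The polynomial is p(z) = ∏_{α ∈ S} (z − α), where S = {4, (4 + 2i), (4 - 2i)}.
Expanding the product yields: p(z) = z^3 -12·z^2 + 52·z -80.
Note conjugate pairs combine to real quadratics: (z − (4+2i))(z − (4−2i)) = z² − 8z + 20.
The resulting polynomial has degree 3 and real coefficients as required.

p(z) = z^3 -12·z^2 + 52·z -80.


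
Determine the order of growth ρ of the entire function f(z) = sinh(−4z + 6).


sinh(w) is a linear combination of e^{iw} and e^{−iw} (or e^w, e^{−w} in the hyperbolic case), so |sinh(w)| ≤ e^{|w|}. With w = −4z + 6, |w| ≤ 4|z| + 6 = 4r + 6 on |z| = r, giving M(r) ≤ e^{4r + 6}, so ρ ≤ 1. On a suitable ray (z = it for sin/cos; z = t for sinh/cosh, t real → ∞), |sinh(−4z + 6)| grows like e^{4|t|}/2, so ρ ≥ 1. Hence ρ = 1.
Therefore ρ = 1.

Order ρ = 1.


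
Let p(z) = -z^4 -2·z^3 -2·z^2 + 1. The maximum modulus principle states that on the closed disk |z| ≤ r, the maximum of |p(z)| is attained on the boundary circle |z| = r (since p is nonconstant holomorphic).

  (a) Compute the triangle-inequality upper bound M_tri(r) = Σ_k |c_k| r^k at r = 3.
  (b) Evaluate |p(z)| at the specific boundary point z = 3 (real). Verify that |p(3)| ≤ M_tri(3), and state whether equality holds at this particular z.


Coefficients: c_0 = 1, c_1 = 0, c_2 = -2, c_3 = -2, c_4 = -1. Radius r = 3.
Part (a). Triangle bound: M_tri(r) = Σ_k |c_k| r^k
  = |1|·3^0 + |0|·3^1 + |-2|·3^2 + |-2|·3^3 + |-1|·3^4
  = 1 + 0 + 18 + 54 + 81 = 154.
This bounds M(r) := max_{|z|=r} |p(z)| from above; equality holds iff all terms c_k z^k can be made to align in phase at a single z on |z|=r.
Part (b). At z = 3 (real, on the circle |z| = r):
  p(3) = (1)·3^0 + (0)·3^1 + (-2)·3^2 + (-2)·3^3 + (-1)·3^4 = -152.
  |p(3)| = 152.
Check: |p(3)| = 152 ≤ 154 = M_tri(3). ✓ Equality does not hold at z = 3 (the coefficients have mixed signs, so the terms do not all align in phase there).

M_tri(3) = 154; |p(3)| = 152; equality at z=3: no.


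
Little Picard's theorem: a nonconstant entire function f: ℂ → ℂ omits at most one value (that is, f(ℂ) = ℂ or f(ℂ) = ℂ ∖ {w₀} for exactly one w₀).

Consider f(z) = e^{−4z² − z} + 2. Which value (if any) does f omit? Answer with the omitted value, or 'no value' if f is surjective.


Little Picard bounds the complement of f(ℂ) to at most one point.
The exponent g(z) = −4z² − z is a nonconstant polynomial, hence surjective onto ℂ. So e^{g(z)} takes every value in {e^w : w ∈ ℂ} = ℂ ∖ {0}. Adding 2 shifts the range to ℂ ∖ {2}. f omits exactly 2.

Omitted value: 2.


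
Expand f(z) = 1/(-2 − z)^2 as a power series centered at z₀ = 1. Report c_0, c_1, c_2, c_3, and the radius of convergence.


Let w = z − z₀, so z = z₀ + w.
Then -2 − z = -2 − (z₀ + w) = (-2 − z₀) − w = -3 − w.
f(z) = 1/(-3 − w)^2 = (1/(-3)^2) · (1 − w/(-3))^{−2}.
By the binomial series (1−u)^{−2} = Σ_{n≥0} C(n+1, 1) u^n for |u|<1, with u = w/(-3):
  c_n = C(n+1, 1) / (-3)^(n+2).
  c_0 = 1/(-3)^2 = 1/9.
  c_1 = 2/(-3)^3 = -2/27.
  c_2 = 3/(-3)^4 = 1/27.
  c_3 = 4/(-3)^5 = -4/243.
The series is valid for |w/d| < 1, i.e. |z − z₀| < |d|.
Radius of convergence: R = |-2 − z₀| = |-3| = 3 (distance from z₀ to the singularity z = -2).

c_0 = 1/9, c_1 = -2/27, c_2 = 1/27, c_3 = -4/243; R = 3.


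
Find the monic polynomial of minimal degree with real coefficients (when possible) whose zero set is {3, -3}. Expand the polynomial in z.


The polynomial is p(z) = ∏_{α ∈ S} (z − α), where S = {3, -3}.
Expanding the product yields: p(z) = z^2 -9.
The resulting polynomial has degree 2 and real coefficients as required.

p(z) = z^2 -9.


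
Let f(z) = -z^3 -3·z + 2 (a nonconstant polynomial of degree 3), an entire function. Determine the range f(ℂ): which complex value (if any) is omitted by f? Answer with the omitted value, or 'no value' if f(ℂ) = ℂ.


Little Picard bounds the complement of f(ℂ) to at most one point.
For every w ∈ ℂ, the equation p(z) − w = 0 is a nonconstant polynomial in z and hence has at least one root by the fundamental theorem of algebra. So p is surjective onto ℂ, omitting no value.

Omitted value: no value.


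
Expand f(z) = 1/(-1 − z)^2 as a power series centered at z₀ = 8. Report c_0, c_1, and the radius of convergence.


Let w = z − z₀, so z = z₀ + w.
Then -1 − z = -1 − (z₀ + w) = (-1 − z₀) − w = -9 − w.
f(z) = 1/(-9 − w)^2 = (1/(-9)^2) · (1 − w/(-9))^{−2}.
By the binomial series (1−u)^{−2} = Σ_{n≥0} C(n+1, 1) u^n for |u|<1, with u = w/(-9):
  c_n = C(n+1, 1) / (-9)^(n+2).
  c_0 = 1/(-9)^2 = 1/81.
  c_1 = 2/(-9)^3 = -2/729.
The series is valid for |w/d| < 1, i.e. |z − z₀| < |d|.
Radius of convergence: R = |-1 − z₀| = |-9| = 9 (distance from z₀ to the singularity z = -1).

c_0 = 1/81, c_1 = -2/729; R = 9.


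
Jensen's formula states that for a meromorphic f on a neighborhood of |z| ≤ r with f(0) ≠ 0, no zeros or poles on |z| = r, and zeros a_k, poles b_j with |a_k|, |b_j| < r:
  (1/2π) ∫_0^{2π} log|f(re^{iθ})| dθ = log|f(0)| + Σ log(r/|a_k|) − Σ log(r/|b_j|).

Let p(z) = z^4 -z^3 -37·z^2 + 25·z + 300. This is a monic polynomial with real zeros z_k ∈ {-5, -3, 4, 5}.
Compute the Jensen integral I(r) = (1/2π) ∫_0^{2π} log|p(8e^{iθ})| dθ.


Zeros: -5, -3, 4, 5; r = 8.
Inside |z| < r: -5, -3, 4, 5. Outside (|z| ≥ r): ∅.
p(0) = 300, so log|p(0)| = log(300) = 5.7038.
Apply Jensen: I(r) = log|p(0)| + Σ_k log(r/|z_k|), summed over zeros inside |z| < r.
  log(r/|z_k|) for z_k = -5: log(8/5) = 0.4700
  log(r/|z_k|) for z_k = -3: log(8/3) = 0.9808
  log(r/|z_k|) for z_k = 4: log(8/4) = 0.6931
  log(r/|z_k|) for z_k = 5: log(8/5) = 0.4700
Sum over inside zeros: 2.6140.
I(r) = log|p(0)| + (inside sum) = 5.7038 + 2.6140 = 8.3178.
Closed form (all zeros inside, monic): I(r) = n·log(r) = 4·log(8) = 8.3178. ✓

I(r) ≈ 8.3178.


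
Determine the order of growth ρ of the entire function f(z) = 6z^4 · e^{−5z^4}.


M(r) = max_{|z|=r} |6|·|z|^4·|e^{−5z^4}| = 6·r^4 · e^{5r^4} (the factors attain their maxima compatibly on |z|=r). Then log M(r) = log 6 + 4·log r + 5r^4, dominated by the last term, so log log M(r) ~ 4·log r. The polynomial factor 6z^4 contributes only a log r term and does not affect the order. ρ = 4.
Therefore ρ = 4.

Order ρ = 4.


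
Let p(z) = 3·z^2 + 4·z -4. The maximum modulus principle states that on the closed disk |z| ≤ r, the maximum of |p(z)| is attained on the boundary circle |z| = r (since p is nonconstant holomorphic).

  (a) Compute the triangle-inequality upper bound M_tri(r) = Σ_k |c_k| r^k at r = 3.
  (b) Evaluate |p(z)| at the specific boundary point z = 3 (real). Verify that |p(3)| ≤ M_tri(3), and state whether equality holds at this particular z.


Coefficients: c_0 = -4, c_1 = 4, c_2 = 3. Radius r = 3.
Part (a). Triangle bound: M_tri(r) = Σ_k |c_k| r^k
  = |-4|·3^0 + |4|·3^1 + |3|·3^2
  = 4 + 12 + 27 = 43.
This bounds M(r) := max_{|z|=r} |p(z)| from above; equality holds iff all terms c_k z^k can be made to align in phase at a single z on |z|=r.
Part (b). At z = 3 (real, on the circle |z| = r):
  p(3) = (-4)·3^0 + (4)·3^1 + (3)·3^2 = 35.
  |p(3)| = 35.
Check: |p(3)| = 35 ≤ 43 = M_tri(3). ✓ Equality does not hold at z = 3 (the coefficients have mixed signs, so the terms do not all align in phase there).

M_tri(3) = 43; |p(3)| = 35; equality at z=3: no.


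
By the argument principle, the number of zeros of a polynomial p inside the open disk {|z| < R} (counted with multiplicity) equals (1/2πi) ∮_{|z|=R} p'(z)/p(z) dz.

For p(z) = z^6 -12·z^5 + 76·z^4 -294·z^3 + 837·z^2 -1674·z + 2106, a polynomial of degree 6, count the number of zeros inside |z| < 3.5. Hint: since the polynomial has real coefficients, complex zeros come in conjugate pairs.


The zeros of p are: (0 + 3i), (0 - 3i), (3 + 3i), (3 - 3i), (3 + 2i), (3 - 2i).
Their magnitudes are: 3, 3, 4.243, 4.243, 3.606, 3.606.
Zeros with |z| < R = 3.5: (0 + 3i), (0 - 3i).
Count = 2.
By the argument principle, (1/2πi) ∮_{|z|=R} p'(z)/p(z) dz equals exactly this count.

Number of zeros inside |z| < 3.5: 2.


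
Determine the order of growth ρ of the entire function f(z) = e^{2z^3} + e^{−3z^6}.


Each summand is entire of order 3 and 6 respectively (as in the single-exponential case). The order of a sum is at most the max of the orders, so ρ ≤ 6. For the lower bound: on |z|=r choose arg z so that -3z^6 is real positive; then |e^{-3z^6}| = e^{3r^6} while |e^{2z^3}| ≤ e^{2r^3} = o(e^{3r^6}). So |f| ≥ e^{3r^6}(1 − o(1)) and ρ ≥ 6. Hence ρ = max(3, 6) = 6.
Therefore ρ = 6.

Order ρ = 6.


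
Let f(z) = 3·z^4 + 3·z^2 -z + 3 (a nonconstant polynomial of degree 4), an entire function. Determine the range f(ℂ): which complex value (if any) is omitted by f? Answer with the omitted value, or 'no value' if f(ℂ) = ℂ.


Little Picard bounds the complement of f(ℂ) to at most one point.
For every w ∈ ℂ, the equation p(z) − w = 0 is a nonconstant polynomial in z and hence has at least one root by the fundamental theorem of algebra. So p is surjective onto ℂ, omitting no value.

Omitted value: no value.


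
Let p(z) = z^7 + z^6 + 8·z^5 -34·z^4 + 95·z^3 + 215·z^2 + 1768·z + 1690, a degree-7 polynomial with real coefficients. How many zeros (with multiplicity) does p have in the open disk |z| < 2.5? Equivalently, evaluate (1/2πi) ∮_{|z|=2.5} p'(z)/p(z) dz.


The zeros of p are: (3 + 2i), (3 - 2i), (-1 + 3i), (-1 - 3i), -1, (-2 + 3i), (-2 - 3i).
Their magnitudes are: 3.606, 3.606, 3.162, 3.162, 1, 3.606, 3.606.
Zeros with |z| < R = 2.5: -1.
Count = 1.
By the argument principle, (1/2πi) ∮_{|z|=R} p'(z)/p(z) dz equals exactly this count.

Number of zeros inside |z| < 2.5: 1.


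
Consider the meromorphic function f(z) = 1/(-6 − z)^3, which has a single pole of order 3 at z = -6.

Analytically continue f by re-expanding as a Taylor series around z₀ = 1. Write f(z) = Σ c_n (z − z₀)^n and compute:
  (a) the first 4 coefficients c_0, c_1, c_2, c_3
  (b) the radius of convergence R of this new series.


Let w = z − z₀, so z = z₀ + w.
Then -6 − z = -6 − (z₀ + w) = (-6 − z₀) − w = -7 − w.
f(z) = 1/(-7 − w)^3 = (1/(-7)^3) · (1 − w/(-7))^{−3}.
By the binomial series (1−u)^{−3} = Σ_{n≥0} C(n+2, 2) u^n for |u|<1, with u = w/(-7):
  c_n = C(n+2, 2) / (-7)^(n+3).
  c_0 = 1/(-7)^3 = -1/343.
  c_1 = 3/(-7)^4 = 3/2401.
  c_2 = 6/(-7)^5 = -6/16807.
  c_3 = 10/(-7)^6 = 10/117649.
The series is valid for |w/d| < 1, i.e. |z − z₀| < |d|.
Radius of convergence: R = |-6 − z₀| = |-7| = 7 (distance from z₀ to the singularity z = -6).

c_0 = -1/343, c_1 = 3/2401, c_2 = -6/16807, c_3 = 10/117649; R = 7.


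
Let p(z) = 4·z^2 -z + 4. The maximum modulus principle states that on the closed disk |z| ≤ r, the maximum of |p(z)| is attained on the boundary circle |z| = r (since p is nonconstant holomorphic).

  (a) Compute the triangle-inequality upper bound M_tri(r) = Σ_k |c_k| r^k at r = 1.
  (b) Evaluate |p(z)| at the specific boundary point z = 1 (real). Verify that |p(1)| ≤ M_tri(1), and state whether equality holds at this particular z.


Coefficients: c_0 = 4, c_1 = -1, c_2 = 4. Radius r = 1.
Part (a). Triangle bound: M_tri(r) = Σ_k |c_k| r^k
  = |4|·1^0 + |-1|·1^1 + |4|·1^2
  = 4 + 1 + 4 = 9.
This bounds M(r) := max_{|z|=r} |p(z)| from above; equality holds iff all terms c_k z^k can be made to align in phase at a single z on |z|=r.
Part (b). At z = 1 (real, on the circle |z| = r):
  p(1) = (4)·1^0 + (-1)·1^1 + (4)·1^2 = 7.
  |p(1)| = 7.
Check: |p(1)| = 7 ≤ 9 = M_tri(1). ✓ Equality does not hold at z = 1 (the coefficients have mixed signs, so the terms do not all align in phase there).

M_tri(1) = 9; |p(1)| = 7; equality at z=1: no.


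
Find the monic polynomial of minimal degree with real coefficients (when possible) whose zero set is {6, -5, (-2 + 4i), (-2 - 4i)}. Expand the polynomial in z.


The polynomial is p(z) = ∏_{α ∈ S} (z − α), where S = {6, -5, (-2 + 4i), (-2 - 4i)}.
Expanding the product yields: p(z) = z^4 + 3·z^3 -14·z^2 -140·z -600.
Note conjugate pairs combine to real quadratics: (z − (-2+4i))(z − (-2−4i)) = z² + 4z + 20.
The resulting polynomial has degree 4 and real coefficients as required.

p(z) = z^4 + 3·z^3 -14·z^2 -140·z -600.


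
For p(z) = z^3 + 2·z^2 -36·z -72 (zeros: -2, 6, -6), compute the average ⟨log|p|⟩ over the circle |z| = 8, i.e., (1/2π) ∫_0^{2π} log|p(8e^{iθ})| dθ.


Zeros: -6, -2, 6; r = 8.
Inside |z| < r: -6, -2, 6. Outside (|z| ≥ r): ∅.
p(0) = -72, so log|p(0)| = log(72) = 4.2767.
Apply Jensen: I(r) = log|p(0)| + Σ_k log(r/|z_k|), summed over zeros inside |z| < r.
  log(r/|z_k|) for z_k = -2: log(8/2) = 1.3863
  log(r/|z_k|) for z_k = 6: log(8/6) = 0.2877
  log(r/|z_k|) for z_k = -6: log(8/6) = 0.2877
Sum over inside zeros: 1.9617.
I(r) = log|p(0)| + (inside sum) = 4.2767 + 1.9617 = 6.2383.
Closed form (all zeros inside, monic): I(r) = n·log(r) = 3·log(8) = 6.2383. ✓

I(r) ≈ 6.2383.


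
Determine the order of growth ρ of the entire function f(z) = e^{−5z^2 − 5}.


|e^{−5z^2 − 5}| = e^{Re(-5·z^2) + -5} ≤ e^{5|z|^2 + -5} = e^{5r^2 + -5} on |z| = r, so ρ ≤ 2. Choosing z on |z|=r so that -5·z^2 is real positive (always possible by picking arg z appropriately) gives |f(z)| = e^{5r^2 + -5}, matching the bound. The additive constant -5 does not affect log log M(r) ~ 2·log r. Hence ρ = 2.
Therefore ρ = 2.

Order ρ = 2.


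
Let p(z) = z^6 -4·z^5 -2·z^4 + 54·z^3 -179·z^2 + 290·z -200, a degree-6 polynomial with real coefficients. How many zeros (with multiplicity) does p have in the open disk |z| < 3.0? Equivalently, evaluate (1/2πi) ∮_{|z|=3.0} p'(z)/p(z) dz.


The zeros of p are: (1 + 2i), (1 - 2i), (2 + 1i), (2 - 1i), 2, -4.
Their magnitudes are: 2.236, 2.236, 2.236, 2.236, 2, 4.
Zeros with |z| < R = 3.0: (1 + 2i), (1 - 2i), (2 + 1i), (2 - 1i), 2.
Count = 5.
By the argument principle, (1/2πi) ∮_{|z|=R} p'(z)/p(z) dz equals exactly this count.

Number of zeros inside |z| < 3.0: 5.


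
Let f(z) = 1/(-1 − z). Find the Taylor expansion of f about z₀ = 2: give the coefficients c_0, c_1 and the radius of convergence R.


Let w = z − z₀, so z = z₀ + w.
Then -1 − z = -1 − (z₀ + w) = (-1 − z₀) − w = -3 − w.
f(z) = 1/(-3 − w) = (1/(-3)) · 1/(1 − w/(-3)) = Σ_{n≥0} w^n / (-3)^(n+1).
So c_n = 1/(-3)^(n+1):
  c_0 = 1/(-3)^1 = -1/3.
  c_1 = 1/(-3)^2 = 1/9.
The series is valid for |w/d| < 1, i.e. |z − z₀| < |d|.
Radius of convergence: R = |-1 − z₀| = |-3| = 3 (distance from z₀ to the singularity z = -1).

c_0 = -1/3, c_1 = 1/9; R = 3.


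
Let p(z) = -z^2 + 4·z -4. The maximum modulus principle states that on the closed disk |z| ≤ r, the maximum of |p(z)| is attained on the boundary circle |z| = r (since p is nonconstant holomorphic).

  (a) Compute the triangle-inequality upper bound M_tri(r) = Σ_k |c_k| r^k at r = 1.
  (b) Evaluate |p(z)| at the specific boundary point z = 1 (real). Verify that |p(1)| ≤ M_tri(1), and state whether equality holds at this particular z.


Coefficients: c_0 = -4, c_1 = 4, c_2 = -1. Radius r = 1.
Part (a). Triangle bound: M_tri(r) = Σ_k |c_k| r^k
  = |-4|·1^0 + |4|·1^1 + |-1|·1^2
  = 4 + 4 + 1 = 9.
This bounds M(r) := max_{|z|=r} |p(z)| from above; equality holds iff all terms c_k z^k can be made to align in phase at a single z on |z|=r.
Part (b). At z = 1 (real, on the circle |z| = r):
  p(1) = (-4)·1^0 + (4)·1^1 + (-1)·1^2 = -1.
  |p(1)| = 1.
Check: |p(1)| = 1 ≤ 9 = M_tri(1). ✓ Equality does not hold at z = 1 (the coefficients have mixed signs, so the terms do not all align in phase there).

M_tri(1) = 9; |p(1)| = 1; equality at z=1: no.


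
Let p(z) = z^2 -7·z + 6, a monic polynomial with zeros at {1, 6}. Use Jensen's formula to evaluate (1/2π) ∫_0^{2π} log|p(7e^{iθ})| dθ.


Zeros: 1, 6; r = 7.
Inside |z| < r: 1, 6. Outside (|z| ≥ r): ∅.
p(0) = 6, so log|p(0)| = log(6) = 1.7918.
Apply Jensen: I(r) = log|p(0)| + Σ_k log(r/|z_k|), summed over zeros inside |z| < r.
  log(r/|z_k|) for z_k = 1: log(7/1) = 1.9459
  log(r/|z_k|) for z_k = 6: log(7/6) = 0.1542
Sum over inside zeros: 2.1001.
I(r) = log|p(0)| + (inside sum) = 1.7918 + 2.1001 = 3.8918.
Closed form (all zeros inside, monic): I(r) = n·log(r) = 2·log(7) = 3.8918. ✓

I(r) ≈ 3.8918.


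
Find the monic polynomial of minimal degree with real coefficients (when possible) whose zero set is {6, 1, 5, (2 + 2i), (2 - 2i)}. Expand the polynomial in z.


The polynomial is p(z) = ∏_{α ∈ S} (z − α), where S = {6, 1, 5, (2 + 2i), (2 - 2i)}.
Expanding the product yields: p(z) = z^5 -16·z^4 + 97·z^3 -290·z^2 + 448·z -240.
Note conjugate pairs combine to real quadratics: (z − (2+2i))(z − (2−2i)) = z² − 4z + 8.
The resulting polynomial has degree 5 and real coefficients as required.

p(z) = z^5 -16·z^4 + 97·z^3 -290·z^2 + 448·z -240.


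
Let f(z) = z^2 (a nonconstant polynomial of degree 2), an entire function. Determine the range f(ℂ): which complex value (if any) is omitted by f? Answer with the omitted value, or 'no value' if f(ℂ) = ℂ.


Little Picard bounds the complement of f(ℂ) to at most one point.
For every w ∈ ℂ, the equation p(z) − w = 0 is a nonconstant polynomial in z and hence has at least one root by the fundamental theorem of algebra. So p is surjective onto ℂ, omitting no value.

Omitted value: no value.


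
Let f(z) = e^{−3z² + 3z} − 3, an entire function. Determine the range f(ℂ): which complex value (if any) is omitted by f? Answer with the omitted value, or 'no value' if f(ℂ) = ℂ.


Little Picard bounds the complement of f(ℂ) to at most one point.
The exponent g(z) = −3z² + 3z is a nonconstant polynomial, hence surjective onto ℂ. So e^{g(z)} takes every value in {e^w : w ∈ ℂ} = ℂ ∖ {0}. Adding -3 shifts the range to ℂ ∖ {-3}. f omits exactly -3.

Omitted value: -3.


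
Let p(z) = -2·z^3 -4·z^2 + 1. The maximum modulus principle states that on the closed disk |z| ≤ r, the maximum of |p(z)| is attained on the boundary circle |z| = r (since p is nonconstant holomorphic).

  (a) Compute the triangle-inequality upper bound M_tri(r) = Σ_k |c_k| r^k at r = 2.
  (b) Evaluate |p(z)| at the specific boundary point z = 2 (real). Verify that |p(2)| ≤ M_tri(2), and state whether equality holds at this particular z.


Coefficients: c_0 = 1, c_1 = 0, c_2 = -4, c_3 = -2. Radius r = 2.
Part (a). Triangle bound: M_tri(r) = Σ_k |c_k| r^k
  = |1|·2^0 + |0|·2^1 + |-4|·2^2 + |-2|·2^3
  = 1 + 0 + 16 + 16 = 33.
This bounds M(r) := max_{|z|=r} |p(z)| from above; equality holds iff all terms c_k z^k can be made to align in phase at a single z on |z|=r.
Part (b). At z = 2 (real, on the circle |z| = r):
  p(2) = (1)·2^0 + (0)·2^1 + (-4)·2^2 + (-2)·2^3 = -31.
  |p(2)| = 31.
Check: |p(2)| = 31 ≤ 33 = M_tri(2). ✓ Equality does not hold at z = 2 (the coefficients have mixed signs, so the terms do not all align in phase there).

M_tri(2) = 33; |p(2)| = 31; equality at z=2: no.


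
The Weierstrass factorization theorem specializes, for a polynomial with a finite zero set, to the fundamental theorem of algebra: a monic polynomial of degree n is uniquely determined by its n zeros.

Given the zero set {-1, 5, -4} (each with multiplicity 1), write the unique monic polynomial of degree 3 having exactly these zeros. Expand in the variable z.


The polynomial is p(z) = ∏_{α ∈ S} (z − α), where S = {-1, 5, -4}.
Expanding the product yields: p(z) = z^3 -21·z -20.
The resulting polynomial has degree 3 and real coefficients as required.

p(z) = z^3 -21·z -20.


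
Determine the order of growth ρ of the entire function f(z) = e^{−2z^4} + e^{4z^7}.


Each summand is entire of order 4 and 7 respectively (as in the single-exponential case). The order of a sum is at most the max of the orders, so ρ ≤ 7. For the lower bound: on |z|=r choose arg z so that 4z^7 is real positive; then |e^{4z^7}| = e^{4r^7} while |e^{-2z^4}| ≤ e^{2r^4} = o(e^{4r^7}). So |f| ≥ e^{4r^7}(1 − o(1)) and ρ ≥ 7. Hence ρ = max(4, 7) = 7.
Therefore ρ = 7.

Order ρ = 7.


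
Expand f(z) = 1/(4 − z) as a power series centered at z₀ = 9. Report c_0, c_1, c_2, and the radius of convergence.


Let w = z − z₀, so z = z₀ + w.
Then 4 − z = 4 − (z₀ + w) = (4 − z₀) − w = -5 − w.
f(z) = 1/(-5 − w) = (1/(-5)) · 1/(1 − w/(-5)) = Σ_{n≥0} w^n / (-5)^(n+1).
So c_n = 1/(-5)^(n+1):
  c_0 = 1/(-5)^1 = -1/5.
  c_1 = 1/(-5)^2 = 1/25.
  c_2 = 1/(-5)^3 = -1/125.
The series is valid for |w/d| < 1, i.e. |z − z₀| < |d|.
Radius of convergence: R = |4 − z₀| = |-5| = 5 (distance from z₀ to the singularity z = 4).

c_0 = -1/5, c_1 = 1/25, c_2 = -1/125; R = 5.


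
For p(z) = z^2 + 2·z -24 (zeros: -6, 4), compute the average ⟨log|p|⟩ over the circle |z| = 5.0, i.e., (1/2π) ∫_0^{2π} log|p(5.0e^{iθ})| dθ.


Zeros: -6, 4; r = 5.0.
Inside |z| < r: 4. Outside (|z| ≥ r): -6.
p(0) = -24, so log|p(0)| = log(24) = 3.1781.
Apply Jensen: I(r) = log|p(0)| + Σ_k log(r/|z_k|), summed over zeros inside |z| < r.
  log(r/|z_k|) for z_k = 4: log(5.0/4) = 0.2231
  Outside zeros (-6) contribute nothing to the Jensen sum.
Sum over inside zeros: 0.2231.
I(r) = log|p(0)| + (inside sum) = 3.1781 + 0.2231 = 3.4012.
Note: since some zeros are outside |z| ≤ r, the simplified n·log(r) form does NOT apply — only the inside zeros contribute.

I(r) ≈ 3.4012.


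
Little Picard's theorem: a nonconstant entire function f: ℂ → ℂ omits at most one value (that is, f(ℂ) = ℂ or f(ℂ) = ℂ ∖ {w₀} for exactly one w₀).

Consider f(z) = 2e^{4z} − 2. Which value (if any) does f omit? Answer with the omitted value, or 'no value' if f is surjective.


Little Picard bounds the complement of f(ℂ) to at most one point.
e^{4z} is never zero on ℂ, so 2·e^{4z} takes every value in ℂ ∖ {0}. Adding -2 shifts the range to ℂ ∖ {-2}. Thus f omits exactly the value -2.

Omitted value: -2.


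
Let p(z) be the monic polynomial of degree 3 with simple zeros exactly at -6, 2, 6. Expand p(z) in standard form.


The polynomial is p(z) = ∏_{α ∈ S} (z − α), where S = {-6, 2, 6}.
Expanding the product yields: p(z) = z^3 -2·z^2 -36·z + 72.
The resulting polynomial has degree 3 and real coefficients as required.

p(z) = z^3 -2·z^2 -36·z + 72.


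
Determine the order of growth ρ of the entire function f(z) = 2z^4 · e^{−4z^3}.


M(r) = max_{|z|=r} |2|·|z|^4·|e^{−4z^3}| = 2·r^4 · e^{4r^3} (the factors attain their maxima compatibly on |z|=r). Then log M(r) = log 2 + 4·log r + 4r^3, dominated by the last term, so log log M(r) ~ 3·log r. The polynomial factor 2z^4 contributes only a log r term and does not affect the order. ρ = 3.
Therefore ρ = 3.

Order ρ = 3.


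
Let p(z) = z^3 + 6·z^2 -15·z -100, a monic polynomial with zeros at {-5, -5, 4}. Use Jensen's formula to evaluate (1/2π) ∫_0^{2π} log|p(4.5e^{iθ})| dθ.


Zeros: -5, -5, 4; r = 4.5.
Inside |z| < r: 4. Outside (|z| ≥ r): -5, -5.
p(0) = -100, so log|p(0)| = log(100) = 4.6052.
Apply Jensen: I(r) = log|p(0)| + Σ_k log(r/|z_k|), summed over zeros inside |z| < r.
  log(r/|z_k|) for z_k = 4: log(4.5/4) = 0.1178
  Outside zeros (-5, -5) contribute nothing to the Jensen sum.
Sum over inside zeros: 0.1178.
I(r) = log|p(0)| + (inside sum) = 4.6052 + 0.1178 = 4.7230.
Note: since some zeros are outside |z| ≤ r, the simplified n·log(r) form does NOT apply — only the inside zeros contribute.

I(r) ≈ 4.7230.


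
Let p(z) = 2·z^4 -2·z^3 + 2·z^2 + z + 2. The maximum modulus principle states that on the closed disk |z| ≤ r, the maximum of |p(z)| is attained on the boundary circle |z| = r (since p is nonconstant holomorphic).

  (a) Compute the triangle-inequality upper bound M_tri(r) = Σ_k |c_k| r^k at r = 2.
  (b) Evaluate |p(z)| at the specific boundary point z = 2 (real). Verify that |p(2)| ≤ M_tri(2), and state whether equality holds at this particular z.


Coefficients: c_0 = 2, c_1 = 1, c_2 = 2, c_3 = -2, c_4 = 2. Radius r = 2.
Part (a). Triangle bound: M_tri(r) = Σ_k |c_k| r^k
  = |2|·2^0 + |1|·2^1 + |2|·2^2 + |-2|·2^3 + |2|·2^4
  = 2 + 2 + 8 + 16 + 32 = 60.
This bounds M(r) := max_{|z|=r} |p(z)| from above; equality holds iff all terms c_k z^k can be made to align in phase at a single z on |z|=r.
Part (b). At z = 2 (real, on the circle |z| = r):
  p(2) = (2)·2^0 + (1)·2^1 + (2)·2^2 + (-2)·2^3 + (2)·2^4 = 28.
  |p(2)| = 28.
Check: |p(2)| = 28 ≤ 60 = M_tri(2). ✓ Equality does not hold at z = 2 (the coefficients have mixed signs, so the terms do not all align in phase there).

M_tri(2) = 60; |p(2)| = 28; equality at z=2: no.


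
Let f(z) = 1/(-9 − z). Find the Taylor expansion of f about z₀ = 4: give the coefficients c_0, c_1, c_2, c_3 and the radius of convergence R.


Let w = z − z₀, so z = z₀ + w.
Then -9 − z = -9 − (z₀ + w) = (-9 − z₀) − w = -13 − w.
f(z) = 1/(-13 − w) = (1/(-13)) · 1/(1 − w/(-13)) = Σ_{n≥0} w^n / (-13)^(n+1).
So c_n = 1/(-13)^(n+1):
  c_0 = 1/(-13)^1 = -1/13.
  c_1 = 1/(-13)^2 = 1/169.
  c_2 = 1/(-13)^3 = -1/2197.
  c_3 = 1/(-13)^4 = 1/28561.
The series is valid for |w/d| < 1, i.e. |z − z₀| < |d|.
Radius of convergence: R = |-9 − z₀| = |-13| = 13 (distance from z₀ to the singularity z = -9).

c_0 = -1/13, c_1 = 1/169, c_2 = -1/2197, c_3 = 1/28561; R = 13.


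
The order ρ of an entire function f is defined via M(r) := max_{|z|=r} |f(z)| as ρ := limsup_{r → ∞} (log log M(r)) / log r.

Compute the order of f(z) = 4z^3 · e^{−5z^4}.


M(r) = max_{|z|=r} |4|·|z|^3·|e^{−5z^4}| = 4·r^3 · e^{5r^4} (the factors attain their maxima compatibly on |z|=r). Then log M(r) = log 4 + 3·log r + 5r^4, dominated by the last term, so log log M(r) ~ 4·log r. The polynomial factor 4z^3 contributes only a log r term and does not affect the order. ρ = 4.
Therefore ρ = 4.

Order ρ = 4.


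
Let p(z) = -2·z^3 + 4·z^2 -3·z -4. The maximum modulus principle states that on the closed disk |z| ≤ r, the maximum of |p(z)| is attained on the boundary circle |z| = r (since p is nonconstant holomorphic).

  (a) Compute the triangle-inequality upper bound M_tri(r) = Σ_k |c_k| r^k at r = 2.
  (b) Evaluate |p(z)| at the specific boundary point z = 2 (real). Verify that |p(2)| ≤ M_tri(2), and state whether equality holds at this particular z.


Coefficients: c_0 = -4, c_1 = -3, c_2 = 4, c_3 = -2. Radius r = 2.
Part (a). Triangle bound: M_tri(r) = Σ_k |c_k| r^k
  = |-4|·2^0 + |-3|·2^1 + |4|·2^2 + |-2|·2^3
  = 4 + 6 + 16 + 16 = 42.
This bounds M(r) := max_{|z|=r} |p(z)| from above; equality holds iff all terms c_k z^k can be made to align in phase at a single z on |z|=r.
Part (b). At z = 2 (real, on the circle |z| = r):
  p(2) = (-4)·2^0 + (-3)·2^1 + (4)·2^2 + (-2)·2^3 = -10.
  |p(2)| = 10.
Check: |p(2)| = 10 ≤ 42 = M_tri(2). ✓ Equality does not hold at z = 2 (the coefficients have mixed signs, so the terms do not all align in phase there).

M_tri(2) = 42; |p(2)| = 10; equality at z=2: no.
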